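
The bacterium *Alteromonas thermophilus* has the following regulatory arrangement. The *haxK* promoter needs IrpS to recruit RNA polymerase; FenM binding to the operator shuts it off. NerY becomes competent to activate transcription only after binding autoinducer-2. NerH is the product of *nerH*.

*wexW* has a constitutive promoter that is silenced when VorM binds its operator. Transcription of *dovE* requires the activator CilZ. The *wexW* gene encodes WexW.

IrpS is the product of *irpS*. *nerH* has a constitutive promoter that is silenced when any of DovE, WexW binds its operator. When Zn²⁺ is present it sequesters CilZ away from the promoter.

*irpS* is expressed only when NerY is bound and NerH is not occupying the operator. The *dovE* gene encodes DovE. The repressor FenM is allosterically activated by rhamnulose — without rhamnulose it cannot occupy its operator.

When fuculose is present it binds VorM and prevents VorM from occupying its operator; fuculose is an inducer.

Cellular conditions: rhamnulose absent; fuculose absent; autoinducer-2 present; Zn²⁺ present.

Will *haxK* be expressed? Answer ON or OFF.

OFF

Rhamnulose is absent, so FenM is inactive.
Zn²⁺ is present, so CilZ is inactive.
Required activator CilZ is absent, so *dovE* is not transcribed.
So DovE is not produced.
Fuculose is absent, so VorM is active.
With repressor VorM bound, *wexW* is not transcribed.
So WexW is not produced.
With no repressor bound, *nerH* is transcribed.
So NerH is produced and active.
Autoinducer-2 is present, so NerY is active.
With repressor NerH bound, *irpS* is not transcribed.
So IrpS is not produced.
Required activator IrpS is absent, so *haxK* is not transcribed.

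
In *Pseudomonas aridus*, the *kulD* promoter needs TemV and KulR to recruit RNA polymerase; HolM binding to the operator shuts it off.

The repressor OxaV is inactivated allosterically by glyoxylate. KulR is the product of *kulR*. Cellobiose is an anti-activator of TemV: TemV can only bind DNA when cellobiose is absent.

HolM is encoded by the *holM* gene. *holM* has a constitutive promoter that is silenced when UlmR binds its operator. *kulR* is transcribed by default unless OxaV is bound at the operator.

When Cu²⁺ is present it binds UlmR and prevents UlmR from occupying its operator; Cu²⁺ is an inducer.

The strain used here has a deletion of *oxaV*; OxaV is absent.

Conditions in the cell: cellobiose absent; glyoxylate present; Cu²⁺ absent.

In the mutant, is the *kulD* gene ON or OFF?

ON

Cu²⁺ is absent, so UlmR is active.
With repressor UlmR bound, *holM* is not transcribed.
So HolM is not produced.
Cellobiose is absent, so TemV is active.
OxaV is non-functional in this strain, so it has no effect.
With no repressor bound, *kulR* is transcribed.
So KulR is produced and active.
No repressor is bound and TemV and KulR are active, so *kulD* is transcribed.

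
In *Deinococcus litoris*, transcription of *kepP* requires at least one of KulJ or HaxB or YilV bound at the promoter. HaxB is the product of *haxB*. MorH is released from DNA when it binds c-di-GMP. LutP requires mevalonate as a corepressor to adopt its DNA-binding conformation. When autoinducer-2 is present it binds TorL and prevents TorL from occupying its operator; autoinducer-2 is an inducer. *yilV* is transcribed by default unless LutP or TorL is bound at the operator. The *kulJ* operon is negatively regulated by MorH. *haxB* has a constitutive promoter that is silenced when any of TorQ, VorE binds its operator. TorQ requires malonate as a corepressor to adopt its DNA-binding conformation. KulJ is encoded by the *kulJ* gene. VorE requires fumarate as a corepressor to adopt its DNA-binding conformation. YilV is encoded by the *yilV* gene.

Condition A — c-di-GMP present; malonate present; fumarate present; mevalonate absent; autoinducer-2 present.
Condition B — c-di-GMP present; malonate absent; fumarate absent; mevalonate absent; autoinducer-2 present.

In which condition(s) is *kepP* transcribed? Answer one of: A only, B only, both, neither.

both

Condition A:
c-di-GMP is present, so MorH is inactive.
With no repressor bound, *kulJ* is transcribed.
So KulJ is produced and active.
Malonate is present, so TorQ is active.
Fumarate is present, so VorE is active.
With repressor TorQ bound, *haxB* is not transcribed.
So HaxB is not produced.
Mevalonate is absent, so LutP is inactive.
Autoinducer-2 is present, so TorL is inactive.
With no repressor bound, *yilV* is transcribed.
So YilV is produced and active.
Activator KulJ is present, so *kepP* is transcribed.
→ *kepP* is ON in A.
Condition B:
c-di-GMP is present, so MorH is inactive.
With no repressor bound, *kulJ* is transcribed.
So KulJ is produced and active.
Malonate is absent, so TorQ is inactive.
Fumarate is absent, so VorE is inactive.
With no repressor bound, *haxB* is transcribed.
So HaxB is produced and active.
Mevalonate is absent, so LutP is inactive.
Autoinducer-2 is present, so TorL is inactive.
With no repressor bound, *yilV* is transcribed.
So YilV is produced and active.
Activator KulJ is present, so *kepP* is transcribed.
→ *kepP* is ON in B.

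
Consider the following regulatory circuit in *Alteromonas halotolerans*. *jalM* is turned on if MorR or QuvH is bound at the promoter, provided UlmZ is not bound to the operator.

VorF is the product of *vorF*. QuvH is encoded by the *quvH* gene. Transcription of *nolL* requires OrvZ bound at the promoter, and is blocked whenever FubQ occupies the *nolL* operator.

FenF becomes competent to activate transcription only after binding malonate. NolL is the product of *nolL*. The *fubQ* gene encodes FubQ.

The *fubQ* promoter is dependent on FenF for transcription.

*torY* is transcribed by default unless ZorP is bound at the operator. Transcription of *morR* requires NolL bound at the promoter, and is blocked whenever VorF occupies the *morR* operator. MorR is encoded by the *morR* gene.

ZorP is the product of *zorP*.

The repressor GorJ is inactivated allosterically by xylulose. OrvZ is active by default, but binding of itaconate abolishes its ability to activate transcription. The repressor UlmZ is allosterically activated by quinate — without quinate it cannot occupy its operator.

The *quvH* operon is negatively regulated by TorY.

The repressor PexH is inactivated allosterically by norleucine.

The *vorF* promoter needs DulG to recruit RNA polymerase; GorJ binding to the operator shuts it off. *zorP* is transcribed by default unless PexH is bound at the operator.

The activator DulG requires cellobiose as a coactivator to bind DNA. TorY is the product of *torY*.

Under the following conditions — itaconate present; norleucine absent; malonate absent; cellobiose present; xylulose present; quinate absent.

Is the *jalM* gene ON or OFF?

Itaconate is present, so OrvZ is inactive.
Malonate is absent, so FenF is inactive.
Required activator FenF is absent, so *fubQ* is not transcribed.
So FubQ is not produced.
Required activator OrvZ is absent, so *nolL* is not transcribed.
So NolL is not produced.
Xylulose is present, so GorJ is inactive.
Cellobiose is present, so DulG is active.
No repressor is bound and DulG is active, so *vorF* is transcribed.
So VorF is produced and active.
With repressor VorF bound, *morR* is not transcribed.
So MorR is not produced.
Norleucine is absent, so PexH is active.
With repressor PexH bound, *zorP* is not transcribed.
So ZorP is not produced.
With no repressor bound, *torY* is transcribed.
So TorY is produced and active.
With repressor TorY bound, *quvH* is not transcribed.
So QuvH is not produced.
Quinate is absent, so UlmZ is inactive.
No activator is available at the *jalM* promoter, so *jalM* is not transcribed.

OFF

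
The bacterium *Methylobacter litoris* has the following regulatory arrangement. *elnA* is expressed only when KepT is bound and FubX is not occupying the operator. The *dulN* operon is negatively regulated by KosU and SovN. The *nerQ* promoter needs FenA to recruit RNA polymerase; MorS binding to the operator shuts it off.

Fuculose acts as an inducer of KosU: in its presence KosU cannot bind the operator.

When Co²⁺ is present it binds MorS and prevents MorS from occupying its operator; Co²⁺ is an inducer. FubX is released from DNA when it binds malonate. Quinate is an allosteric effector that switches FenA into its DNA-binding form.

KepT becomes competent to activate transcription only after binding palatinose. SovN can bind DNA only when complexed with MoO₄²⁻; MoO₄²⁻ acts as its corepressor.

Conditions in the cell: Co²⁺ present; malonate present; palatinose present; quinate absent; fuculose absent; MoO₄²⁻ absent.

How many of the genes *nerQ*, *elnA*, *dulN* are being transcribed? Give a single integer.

Quinate is absent, so FenA is inactive.
Co²⁺ is present, so MorS is inactive.
Required activator FenA is absent, so *nerQ* is not transcribed.
→ *nerQ* is OFF.
Malonate is present, so FubX is inactive.
Palatinose is present, so KepT is active.
No repressor is bound and KepT is active, so *elnA* is transcribed.
→ *elnA* is ON.
Fuculose is absent, so KosU is active.
MoO₄²⁻ is absent, so SovN is inactive.
With repressor KosU bound, *dulN* is not transcribed.
→ *dulN* is OFF.
1 of the 3 genes is transcribed.

1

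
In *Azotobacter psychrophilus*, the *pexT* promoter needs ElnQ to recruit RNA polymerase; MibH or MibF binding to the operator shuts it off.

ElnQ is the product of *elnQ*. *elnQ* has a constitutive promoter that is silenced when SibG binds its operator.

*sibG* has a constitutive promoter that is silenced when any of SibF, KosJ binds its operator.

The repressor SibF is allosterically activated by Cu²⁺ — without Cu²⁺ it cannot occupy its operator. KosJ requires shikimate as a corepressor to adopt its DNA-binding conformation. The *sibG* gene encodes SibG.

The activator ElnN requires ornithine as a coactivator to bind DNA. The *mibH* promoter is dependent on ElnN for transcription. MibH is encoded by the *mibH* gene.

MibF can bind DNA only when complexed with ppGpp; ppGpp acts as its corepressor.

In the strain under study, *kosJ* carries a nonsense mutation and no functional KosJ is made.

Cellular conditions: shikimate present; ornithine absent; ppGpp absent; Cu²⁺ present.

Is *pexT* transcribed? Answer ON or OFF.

ON

Cu²⁺ is present, so SibF is active.
KosJ is non-functional in this strain, so it has no effect.
With repressor SibF bound, *sibG* is not transcribed.
So SibG is not produced.
With no repressor bound, *elnQ* is transcribed.
So ElnQ is produced and active.
Ornithine is absent, so ElnN is inactive.
Required activator ElnN is absent, so *mibH* is not transcribed.
So MibH is not produced.
ppGpp is absent, so MibF is inactive.
No repressor is bound and ElnQ is active, so *pexT* is transcribed.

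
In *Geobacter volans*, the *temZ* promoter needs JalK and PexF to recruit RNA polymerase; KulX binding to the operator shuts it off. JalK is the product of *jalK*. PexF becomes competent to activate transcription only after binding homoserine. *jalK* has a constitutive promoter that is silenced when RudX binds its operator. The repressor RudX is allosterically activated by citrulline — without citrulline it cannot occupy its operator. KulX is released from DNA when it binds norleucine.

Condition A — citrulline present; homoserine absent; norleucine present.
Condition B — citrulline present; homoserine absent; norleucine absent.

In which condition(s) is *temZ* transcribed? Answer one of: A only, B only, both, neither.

neither

Condition A:
Citrulline is present, so RudX is active.
With repressor RudX bound, *jalK* is not transcribed.
So JalK is not produced.
Homoserine is absent, so PexF is inactive.
Norleucine is present, so KulX is inactive.
Required activator JalK is absent, so *temZ* is not transcribed.
→ *temZ* is OFF in A.
Condition B:
Citrulline is present, so RudX is active.
With repressor RudX bound, *jalK* is not transcribed.
So JalK is not produced.
Homoserine is absent, so PexF is inactive.
Norleucine is absent, so KulX is active.
With repressor KulX bound, *temZ* is not transcribed.
→ *temZ* is OFF in B.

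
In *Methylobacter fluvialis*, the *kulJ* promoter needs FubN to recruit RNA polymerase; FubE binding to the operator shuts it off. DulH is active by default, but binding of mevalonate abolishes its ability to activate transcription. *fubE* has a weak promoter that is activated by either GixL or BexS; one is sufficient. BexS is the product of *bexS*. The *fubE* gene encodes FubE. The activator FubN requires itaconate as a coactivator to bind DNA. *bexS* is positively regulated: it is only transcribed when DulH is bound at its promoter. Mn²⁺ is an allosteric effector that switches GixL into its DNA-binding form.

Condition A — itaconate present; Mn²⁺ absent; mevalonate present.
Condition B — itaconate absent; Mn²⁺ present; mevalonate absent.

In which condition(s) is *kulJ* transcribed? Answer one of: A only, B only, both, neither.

Condition A:
Itaconate is present, so FubN is active.
Mn²⁺ is absent, so GixL is inactive.
Mevalonate is present, so DulH is inactive.
Required activator DulH is absent, so *bexS* is not transcribed.
So BexS is not produced.
No activator is available at the *fubE* promoter, so *fubE* is not transcribed.
So FubE is not produced.
No repressor is bound and FubN is active, so *kulJ* is transcribed.
→ *kulJ* is ON in A.
Condition B:
Itaconate is absent, so FubN is inactive.
Mn²⁺ is present, so GixL is active.
Mevalonate is absent, so DulH is active.
No repressor is bound and DulH is active, so *bexS* is transcribed.
So BexS is produced and active.
Activator GixL is present, so *fubE* is transcribed.
So FubE is produced and active.
With repressor FubE bound, *kulJ* is not transcribed.
→ *kulJ* is OFF in B.

A only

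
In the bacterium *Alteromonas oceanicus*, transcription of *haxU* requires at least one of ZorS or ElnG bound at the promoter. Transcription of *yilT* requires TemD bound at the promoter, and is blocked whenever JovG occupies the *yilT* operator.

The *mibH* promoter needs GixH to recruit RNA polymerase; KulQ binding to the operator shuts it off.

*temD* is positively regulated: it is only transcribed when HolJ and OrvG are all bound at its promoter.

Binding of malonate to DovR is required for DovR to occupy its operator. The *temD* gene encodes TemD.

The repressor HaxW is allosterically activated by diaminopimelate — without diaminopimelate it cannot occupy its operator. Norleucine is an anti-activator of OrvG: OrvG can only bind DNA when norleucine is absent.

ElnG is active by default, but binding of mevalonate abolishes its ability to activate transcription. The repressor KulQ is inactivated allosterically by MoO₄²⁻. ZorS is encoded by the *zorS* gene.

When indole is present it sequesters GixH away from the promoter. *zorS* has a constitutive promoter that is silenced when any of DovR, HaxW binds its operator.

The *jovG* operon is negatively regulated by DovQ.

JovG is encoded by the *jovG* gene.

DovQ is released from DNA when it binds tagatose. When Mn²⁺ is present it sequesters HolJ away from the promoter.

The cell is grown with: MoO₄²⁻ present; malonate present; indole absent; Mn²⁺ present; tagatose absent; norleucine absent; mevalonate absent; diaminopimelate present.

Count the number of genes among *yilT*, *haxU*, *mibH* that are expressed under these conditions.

Mn²⁺ is present, so HolJ is inactive.
Norleucine is absent, so OrvG is active.
Required activator HolJ is absent, so *temD* is not transcribed.
So TemD is not produced.
Tagatose is absent, so DovQ is active.
With repressor DovQ bound, *jovG* is not transcribed.
So JovG is not produced.
Required activator TemD is absent, so *yilT* is not transcribed.
→ *yilT* is OFF.
Malonate is present, so DovR is active.
Diaminopimelate is present, so HaxW is active.
With repressor DovR bound, *zorS* is not transcribed.
So ZorS is not produced.
Mevalonate is absent, so ElnG is active.
Activator ElnG is present, so *haxU* is transcribed.
→ *haxU* is ON.
Indole is absent, so GixH is active.
MoO₄²⁻ is present, so KulQ is inactive.
No repressor is bound and GixH is active, so *mibH* is transcribed.
→ *mibH* is ON.
2 of the 3 genes are transcribed.

2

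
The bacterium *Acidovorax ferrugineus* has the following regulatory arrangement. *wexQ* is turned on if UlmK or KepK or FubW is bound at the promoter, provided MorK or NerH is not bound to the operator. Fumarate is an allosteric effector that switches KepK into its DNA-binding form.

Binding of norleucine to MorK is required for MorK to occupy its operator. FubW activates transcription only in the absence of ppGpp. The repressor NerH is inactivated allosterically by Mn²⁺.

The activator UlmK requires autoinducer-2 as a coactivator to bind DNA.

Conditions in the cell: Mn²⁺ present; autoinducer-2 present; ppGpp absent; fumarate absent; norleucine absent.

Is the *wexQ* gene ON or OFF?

Autoinducer-2 is present, so UlmK is active.
Norleucine is absent, so MorK is inactive.
Mn²⁺ is present, so NerH is inactive.
Fumarate is absent, so KepK is inactive.
ppGpp is absent, so FubW is active.
Activator UlmK is present, so *wexQ* is transcribed.

ON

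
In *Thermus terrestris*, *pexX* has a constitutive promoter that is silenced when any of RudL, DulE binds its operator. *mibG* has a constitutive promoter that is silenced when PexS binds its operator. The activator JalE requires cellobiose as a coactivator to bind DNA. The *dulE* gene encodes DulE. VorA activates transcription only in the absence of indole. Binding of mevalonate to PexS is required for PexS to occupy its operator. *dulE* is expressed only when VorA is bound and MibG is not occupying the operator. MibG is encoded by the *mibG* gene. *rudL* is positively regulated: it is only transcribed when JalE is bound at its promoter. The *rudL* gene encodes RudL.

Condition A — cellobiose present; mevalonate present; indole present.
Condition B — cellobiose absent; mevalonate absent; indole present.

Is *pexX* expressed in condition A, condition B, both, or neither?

Condition A:
Cellobiose is present, so JalE is active.
No repressor is bound and JalE is active, so *rudL* is transcribed.
So RudL is produced and active.
Mevalonate is present, so PexS is active.
With repressor PexS bound, *mibG* is not transcribed.
So MibG is not produced.
Indole is present, so VorA is inactive.
Required activator VorA is absent, so *dulE* is not transcribed.
So DulE is not produced.
With repressor RudL bound, *pexX* is not transcribed.
→ *pexX* is OFF in A.
Condition B:
Cellobiose is absent, so JalE is inactive.
Required activator JalE is absent, so *rudL* is not transcribed.
So RudL is not produced.
Mevalonate is absent, so PexS is inactive.
With no repressor bound, *mibG* is transcribed.
So MibG is produced and active.
Indole is present, so VorA is inactive.
With repressor MibG bound, *dulE* is not transcribed.
So DulE is not produced.
With no repressor bound, *pexX* is transcribed.
→ *pexX* is ON in B.

B only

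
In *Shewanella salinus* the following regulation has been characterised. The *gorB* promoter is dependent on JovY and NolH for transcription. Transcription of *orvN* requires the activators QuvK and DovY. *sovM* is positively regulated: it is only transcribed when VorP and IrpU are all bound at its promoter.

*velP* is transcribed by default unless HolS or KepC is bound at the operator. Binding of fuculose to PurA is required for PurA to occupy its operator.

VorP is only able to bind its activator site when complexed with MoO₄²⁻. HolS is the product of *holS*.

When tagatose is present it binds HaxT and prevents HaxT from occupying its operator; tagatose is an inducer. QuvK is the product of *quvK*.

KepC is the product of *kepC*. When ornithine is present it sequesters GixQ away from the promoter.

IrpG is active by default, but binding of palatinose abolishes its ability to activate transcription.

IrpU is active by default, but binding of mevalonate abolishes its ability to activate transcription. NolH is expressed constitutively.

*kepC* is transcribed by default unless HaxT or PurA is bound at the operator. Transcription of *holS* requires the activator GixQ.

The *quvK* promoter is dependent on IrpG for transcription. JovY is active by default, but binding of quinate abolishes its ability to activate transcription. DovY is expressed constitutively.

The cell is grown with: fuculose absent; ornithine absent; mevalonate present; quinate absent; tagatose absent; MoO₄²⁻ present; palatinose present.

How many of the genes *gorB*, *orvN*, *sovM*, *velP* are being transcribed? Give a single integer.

Quinate is absent, so JovY is active.
NolH is produced constitutively and is active.
No repressor is bound and JovY and NolH are active, so *gorB* is transcribed.
→ *gorB* is ON.
Palatinose is present, so IrpG is inactive.
Required activator IrpG is absent, so *quvK* is not transcribed.
So QuvK is not produced.
DovY is produced constitutively and is active.
Required activator QuvK is absent, so *orvN* is not transcribed.
→ *orvN* is OFF.
MoO₄²⁻ is present, so VorP is active.
Mevalonate is present, so IrpU is inactive.
Required activator IrpU is absent, so *sovM* is not transcribed.
→ *sovM* is OFF.
Ornithine is absent, so GixQ is active.
No repressor is bound and GixQ is active, so *holS* is transcribed.
So HolS is produced and active.
Tagatose is absent, so HaxT is active.
Fuculose is absent, so PurA is inactive.
With repressor HaxT bound, *kepC* is not transcribed.
So KepC is not produced.
With repressor HolS bound, *velP* is not transcribed.
→ *velP* is OFF.
1 of the 4 genes is transcribed.

1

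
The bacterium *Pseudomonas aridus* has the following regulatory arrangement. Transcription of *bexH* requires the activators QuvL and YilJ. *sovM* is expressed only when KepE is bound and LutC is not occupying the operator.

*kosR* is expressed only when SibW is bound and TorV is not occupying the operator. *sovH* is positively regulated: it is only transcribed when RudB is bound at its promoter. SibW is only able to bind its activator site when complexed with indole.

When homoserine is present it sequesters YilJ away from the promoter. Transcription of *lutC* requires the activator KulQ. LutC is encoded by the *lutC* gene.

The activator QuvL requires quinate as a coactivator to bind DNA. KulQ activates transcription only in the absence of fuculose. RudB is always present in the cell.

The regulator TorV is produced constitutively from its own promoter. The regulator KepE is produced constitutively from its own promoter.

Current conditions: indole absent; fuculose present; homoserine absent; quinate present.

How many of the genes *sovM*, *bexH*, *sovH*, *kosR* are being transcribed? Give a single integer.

KepE is produced constitutively and is active.
Fuculose is present, so KulQ is inactive.
Required activator KulQ is absent, so *lutC* is not transcribed.
So LutC is not produced.
No repressor is bound and KepE is active, so *sovM* is transcribed.
→ *sovM* is ON.
Quinate is present, so QuvL is active.
Homoserine is absent, so YilJ is active.
No repressor is bound and QuvL and YilJ are active, so *bexH* is transcribed.
→ *bexH* is ON.
RudB is produced constitutively and is active.
No repressor is bound and RudB is active, so *sovH* is transcribed.
→ *sovH* is ON.
TorV is produced constitutively and is active.
Indole is absent, so SibW is inactive.
With repressor TorV bound, *kosR* is not transcribed.
→ *kosR* is OFF.
3 of the 4 genes are transcribed.

3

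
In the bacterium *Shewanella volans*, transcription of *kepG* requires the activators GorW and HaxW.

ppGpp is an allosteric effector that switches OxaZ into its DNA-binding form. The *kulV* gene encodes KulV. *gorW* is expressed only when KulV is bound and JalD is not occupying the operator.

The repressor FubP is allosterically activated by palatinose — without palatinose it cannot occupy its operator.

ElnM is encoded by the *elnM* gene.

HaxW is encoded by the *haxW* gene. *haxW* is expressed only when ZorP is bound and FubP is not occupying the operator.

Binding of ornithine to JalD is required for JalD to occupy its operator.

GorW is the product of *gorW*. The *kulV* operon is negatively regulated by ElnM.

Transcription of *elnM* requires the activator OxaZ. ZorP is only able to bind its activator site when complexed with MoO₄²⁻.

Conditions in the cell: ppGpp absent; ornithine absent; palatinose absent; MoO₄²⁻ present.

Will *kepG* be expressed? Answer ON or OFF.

Ornithine is absent, so JalD is inactive.
ppGpp is absent, so OxaZ is inactive.
Required activator OxaZ is absent, so *elnM* is not transcribed.
So ElnM is not produced.
With no repressor bound, *kulV* is transcribed.
So KulV is produced and active.
No repressor is bound and KulV is active, so *gorW* is transcribed.
So GorW is produced and active.
MoO₄²⁻ is present, so ZorP is active.
Palatinose is absent, so FubP is inactive.
No repressor is bound and ZorP is active, so *haxW* is transcribed.
So HaxW is produced and active.
No repressor is bound and GorW and HaxW are active, so *kepG* is transcribed.

ON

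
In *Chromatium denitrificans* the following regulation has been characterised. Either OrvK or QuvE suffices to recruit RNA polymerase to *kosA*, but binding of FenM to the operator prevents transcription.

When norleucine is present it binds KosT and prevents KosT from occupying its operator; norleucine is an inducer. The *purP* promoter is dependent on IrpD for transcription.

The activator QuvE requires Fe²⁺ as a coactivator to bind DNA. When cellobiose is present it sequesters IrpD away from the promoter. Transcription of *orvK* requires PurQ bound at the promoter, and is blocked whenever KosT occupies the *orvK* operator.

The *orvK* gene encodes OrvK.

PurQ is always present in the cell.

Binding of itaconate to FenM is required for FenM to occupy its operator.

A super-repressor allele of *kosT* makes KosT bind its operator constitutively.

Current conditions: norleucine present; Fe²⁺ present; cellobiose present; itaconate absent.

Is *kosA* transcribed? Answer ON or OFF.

ON

Itaconate is absent, so FenM is inactive.
KosT is constitutively active in this strain.
PurQ is produced constitutively and is active.
With repressor KosT bound, *orvK* is not transcribed.
So OrvK is not produced.
Fe²⁺ is present, so QuvE is active.
Activator QuvE is present, so *kosA* is transcribed.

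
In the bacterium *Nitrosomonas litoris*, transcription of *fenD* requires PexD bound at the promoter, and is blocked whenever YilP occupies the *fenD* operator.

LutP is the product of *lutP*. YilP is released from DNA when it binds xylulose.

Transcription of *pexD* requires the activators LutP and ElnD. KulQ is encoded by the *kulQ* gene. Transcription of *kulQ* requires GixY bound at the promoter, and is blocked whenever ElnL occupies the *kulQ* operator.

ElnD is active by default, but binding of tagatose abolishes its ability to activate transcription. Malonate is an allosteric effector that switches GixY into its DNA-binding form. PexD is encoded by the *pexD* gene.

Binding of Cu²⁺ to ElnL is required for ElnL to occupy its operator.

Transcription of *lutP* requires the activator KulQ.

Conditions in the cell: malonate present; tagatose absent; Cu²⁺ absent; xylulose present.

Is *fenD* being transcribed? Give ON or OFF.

ON

Xylulose is present, so YilP is inactive.
Malonate is present, so GixY is active.
Cu²⁺ is absent, so ElnL is inactive.
No repressor is bound and GixY is active, so *kulQ* is transcribed.
So KulQ is produced and active.
No repressor is bound and KulQ is active, so *lutP* is transcribed.
So LutP is produced and active.
Tagatose is absent, so ElnD is active.
No repressor is bound and LutP and ElnD are active, so *pexD* is transcribed.
So PexD is produced and active.
No repressor is bound and PexD is active, so *fenD* is transcribed.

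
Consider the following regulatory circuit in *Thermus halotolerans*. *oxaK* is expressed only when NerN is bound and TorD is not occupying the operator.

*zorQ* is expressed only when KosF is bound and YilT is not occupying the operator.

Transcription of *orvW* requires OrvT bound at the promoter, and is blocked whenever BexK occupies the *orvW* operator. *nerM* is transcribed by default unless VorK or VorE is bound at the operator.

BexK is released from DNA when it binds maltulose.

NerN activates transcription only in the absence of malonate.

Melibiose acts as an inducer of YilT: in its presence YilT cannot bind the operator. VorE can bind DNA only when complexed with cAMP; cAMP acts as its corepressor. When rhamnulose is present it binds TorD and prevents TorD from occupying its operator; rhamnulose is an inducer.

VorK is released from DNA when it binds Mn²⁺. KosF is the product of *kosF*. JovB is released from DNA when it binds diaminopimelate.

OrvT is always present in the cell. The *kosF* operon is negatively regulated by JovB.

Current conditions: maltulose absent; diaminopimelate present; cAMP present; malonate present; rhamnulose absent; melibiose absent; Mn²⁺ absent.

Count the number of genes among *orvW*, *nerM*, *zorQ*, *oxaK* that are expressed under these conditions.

0

Maltulose is absent, so BexK is active.
OrvT is produced constitutively and is active.
With repressor BexK bound, *orvW* is not transcribed.
→ *orvW* is OFF.
Mn²⁺ is absent, so VorK is active.
cAMP is present, so VorE is active.
With repressor VorK bound, *nerM* is not transcribed.
→ *nerM* is OFF.
Diaminopimelate is present, so JovB is inactive.
With no repressor bound, *kosF* is transcribed.
So KosF is produced and active.
Melibiose is absent, so YilT is active.
With repressor YilT bound, *zorQ* is not transcribed.
→ *zorQ* is OFF.
Malonate is present, so NerN is inactive.
Rhamnulose is absent, so TorD is active.
With repressor TorD bound, *oxaK* is not transcribed.
→ *oxaK* is OFF.
0 of the 4 genes are transcribed.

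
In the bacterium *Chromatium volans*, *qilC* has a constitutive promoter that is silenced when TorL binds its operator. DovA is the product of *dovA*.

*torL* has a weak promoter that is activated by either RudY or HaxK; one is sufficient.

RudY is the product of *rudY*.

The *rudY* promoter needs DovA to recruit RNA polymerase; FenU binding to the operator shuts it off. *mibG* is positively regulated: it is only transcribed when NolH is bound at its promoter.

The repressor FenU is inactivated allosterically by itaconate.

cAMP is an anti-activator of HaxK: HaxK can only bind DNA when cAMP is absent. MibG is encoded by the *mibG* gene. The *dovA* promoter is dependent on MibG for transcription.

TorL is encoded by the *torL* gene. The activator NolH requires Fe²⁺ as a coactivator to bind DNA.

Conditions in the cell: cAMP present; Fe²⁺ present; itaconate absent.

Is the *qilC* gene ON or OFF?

ON

Fe²⁺ is present, so NolH is active.
No repressor is bound and NolH is active, so *mibG* is transcribed.
So MibG is produced and active.
No repressor is bound and MibG is active, so *dovA* is transcribed.
So DovA is produced and active.
Itaconate is absent, so FenU is active.
With repressor FenU bound, *rudY* is not transcribed.
So RudY is not produced.
cAMP is present, so HaxK is inactive.
No activator is available at the *torL* promoter, so *torL* is not transcribed.
So TorL is not produced.
With no repressor bound, *qilC* is transcribed.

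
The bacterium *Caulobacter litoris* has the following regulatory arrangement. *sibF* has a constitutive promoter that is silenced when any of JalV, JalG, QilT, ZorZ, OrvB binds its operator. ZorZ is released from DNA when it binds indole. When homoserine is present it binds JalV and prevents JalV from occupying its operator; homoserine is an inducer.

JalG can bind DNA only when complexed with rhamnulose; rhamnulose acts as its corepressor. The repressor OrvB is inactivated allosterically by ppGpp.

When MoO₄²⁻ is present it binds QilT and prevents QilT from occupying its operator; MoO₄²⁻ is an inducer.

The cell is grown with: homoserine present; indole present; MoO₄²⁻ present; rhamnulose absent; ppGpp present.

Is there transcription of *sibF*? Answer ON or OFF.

ON

Homoserine is present, so JalV is inactive.
Rhamnulose is absent, so JalG is inactive.
MoO₄²⁻ is present, so QilT is inactive.
Indole is present, so ZorZ is inactive.
ppGpp is present, so OrvB is inactive.
With no repressor bound, *sibF* is transcribed.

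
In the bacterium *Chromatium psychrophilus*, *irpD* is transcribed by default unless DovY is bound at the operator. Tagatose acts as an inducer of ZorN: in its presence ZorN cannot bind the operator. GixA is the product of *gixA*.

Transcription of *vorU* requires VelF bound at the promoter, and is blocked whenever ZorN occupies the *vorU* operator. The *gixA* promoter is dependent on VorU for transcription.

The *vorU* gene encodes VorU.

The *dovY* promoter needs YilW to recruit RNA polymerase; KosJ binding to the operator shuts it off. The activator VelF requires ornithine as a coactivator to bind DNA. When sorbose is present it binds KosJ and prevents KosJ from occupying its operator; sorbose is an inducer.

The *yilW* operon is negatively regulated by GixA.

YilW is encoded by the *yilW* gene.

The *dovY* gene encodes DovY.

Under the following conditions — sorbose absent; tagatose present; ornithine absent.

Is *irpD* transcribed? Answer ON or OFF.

Ornithine is absent, so VelF is inactive.
Tagatose is present, so ZorN is inactive.
Required activator VelF is absent, so *vorU* is not transcribed.
So VorU is not produced.
Required activator VorU is absent, so *gixA* is not transcribed.
So GixA is not produced.
With no repressor bound, *yilW* is transcribed.
So YilW is produced and active.
Sorbose is absent, so KosJ is active.
With repressor KosJ bound, *dovY* is not transcribed.
So DovY is not produced.
With no repressor bound, *irpD* is transcribed.

ON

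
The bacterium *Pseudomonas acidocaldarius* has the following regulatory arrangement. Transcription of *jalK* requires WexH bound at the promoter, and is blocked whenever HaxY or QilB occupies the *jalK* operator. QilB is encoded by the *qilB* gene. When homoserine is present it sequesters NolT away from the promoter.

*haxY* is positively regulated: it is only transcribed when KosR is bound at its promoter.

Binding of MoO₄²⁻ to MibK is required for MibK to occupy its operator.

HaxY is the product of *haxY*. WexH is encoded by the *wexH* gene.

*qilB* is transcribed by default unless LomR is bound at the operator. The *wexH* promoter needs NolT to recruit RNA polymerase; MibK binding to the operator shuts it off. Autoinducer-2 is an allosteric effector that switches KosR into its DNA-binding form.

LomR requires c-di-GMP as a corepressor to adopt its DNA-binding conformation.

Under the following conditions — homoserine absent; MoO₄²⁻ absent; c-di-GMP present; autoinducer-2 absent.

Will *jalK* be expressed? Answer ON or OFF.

Autoinducer-2 is absent, so KosR is inactive.
Required activator KosR is absent, so *haxY* is not transcribed.
So HaxY is not produced.
Homoserine is absent, so NolT is active.
MoO₄²⁻ is absent, so MibK is inactive.
No repressor is bound and NolT is active, so *wexH* is transcribed.
So WexH is produced and active.
c-di-GMP is present, so LomR is active.
With repressor LomR bound, *qilB* is not transcribed.
So QilB is not produced.
No repressor is bound and WexH is active, so *jalK* is transcribed.

ON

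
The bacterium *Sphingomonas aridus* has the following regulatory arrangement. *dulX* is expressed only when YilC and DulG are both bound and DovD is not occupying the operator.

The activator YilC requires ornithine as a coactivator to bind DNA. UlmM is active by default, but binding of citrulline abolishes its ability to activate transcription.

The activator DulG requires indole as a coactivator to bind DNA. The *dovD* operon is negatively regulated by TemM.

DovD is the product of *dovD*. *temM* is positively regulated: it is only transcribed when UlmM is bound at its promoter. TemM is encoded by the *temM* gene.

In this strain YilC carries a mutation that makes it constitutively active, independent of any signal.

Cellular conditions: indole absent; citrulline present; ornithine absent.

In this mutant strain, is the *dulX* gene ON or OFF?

Citrulline is present, so UlmM is inactive.
Required activator UlmM is absent, so *temM* is not transcribed.
So TemM is not produced.
With no repressor bound, *dovD* is transcribed.
So DovD is produced and active.
YilC is constitutively active in this strain.
Indole is absent, so DulG is inactive.
With repressor DovD bound, *dulX* is not transcribed.

OFF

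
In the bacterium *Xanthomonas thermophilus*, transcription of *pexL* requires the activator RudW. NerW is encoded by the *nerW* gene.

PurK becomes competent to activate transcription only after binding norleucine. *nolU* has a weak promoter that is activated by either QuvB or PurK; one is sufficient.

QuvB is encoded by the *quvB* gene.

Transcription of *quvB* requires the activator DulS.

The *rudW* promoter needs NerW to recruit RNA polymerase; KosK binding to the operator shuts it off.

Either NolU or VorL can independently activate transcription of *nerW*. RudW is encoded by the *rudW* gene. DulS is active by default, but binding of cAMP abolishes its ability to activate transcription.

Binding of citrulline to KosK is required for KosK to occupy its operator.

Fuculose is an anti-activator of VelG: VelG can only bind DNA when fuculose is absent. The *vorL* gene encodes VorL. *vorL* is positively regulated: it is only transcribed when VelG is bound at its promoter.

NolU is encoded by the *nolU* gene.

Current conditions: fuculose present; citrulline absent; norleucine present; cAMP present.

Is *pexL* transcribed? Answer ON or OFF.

cAMP is present, so DulS is inactive.
Required activator DulS is absent, so *quvB* is not transcribed.
So QuvB is not produced.
Norleucine is present, so PurK is active.
Activator PurK is present, so *nolU* is transcribed.
So NolU is produced and active.
Fuculose is present, so VelG is inactive.
Required activator VelG is absent, so *vorL* is not transcribed.
So VorL is not produced.
Activator NolU is present, so *nerW* is transcribed.
So NerW is produced and active.
Citrulline is absent, so KosK is inactive.
No repressor is bound and NerW is active, so *rudW* is transcribed.
So RudW is produced and active.
No repressor is bound and RudW is active, so *pexL* is transcribed.

ON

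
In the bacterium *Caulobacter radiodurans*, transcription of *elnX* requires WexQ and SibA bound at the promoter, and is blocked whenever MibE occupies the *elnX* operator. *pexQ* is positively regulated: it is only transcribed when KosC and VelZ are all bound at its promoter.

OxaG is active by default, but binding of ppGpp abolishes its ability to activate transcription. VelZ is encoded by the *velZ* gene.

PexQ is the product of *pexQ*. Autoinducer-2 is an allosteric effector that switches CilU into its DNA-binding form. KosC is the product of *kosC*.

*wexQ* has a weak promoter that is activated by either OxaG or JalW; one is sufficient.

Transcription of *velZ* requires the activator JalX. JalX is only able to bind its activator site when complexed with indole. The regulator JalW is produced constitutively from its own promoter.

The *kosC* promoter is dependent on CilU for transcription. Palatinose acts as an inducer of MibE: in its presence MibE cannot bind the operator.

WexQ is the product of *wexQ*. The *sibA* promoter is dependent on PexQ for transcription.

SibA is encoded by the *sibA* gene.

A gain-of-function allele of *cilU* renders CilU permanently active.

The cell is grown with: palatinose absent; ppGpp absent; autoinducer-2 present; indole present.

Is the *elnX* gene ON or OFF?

OFF

ppGpp is absent, so OxaG is active.
JalW is produced constitutively and is active.
Activator OxaG is present, so *wexQ* is transcribed.
So WexQ is produced and active.
Palatinose is absent, so MibE is active.
CilU is constitutively active in this strain.
No repressor is bound and CilU is active, so *kosC* is transcribed.
So KosC is produced and active.
Indole is present, so JalX is active.
No repressor is bound and JalX is active, so *velZ* is transcribed.
So VelZ is produced and active.
No repressor is bound and KosC and VelZ are active, so *pexQ* is transcribed.
So PexQ is produced and active.
No repressor is bound and PexQ is active, so *sibA* is transcribed.
So SibA is produced and active.
With repressor MibE bound, *elnX* is not transcribed.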